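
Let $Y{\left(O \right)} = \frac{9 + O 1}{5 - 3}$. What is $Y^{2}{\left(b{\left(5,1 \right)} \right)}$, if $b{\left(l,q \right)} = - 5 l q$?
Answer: $64$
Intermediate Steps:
$b{\left(l,q \right)} = - 5 l q$
$Y{\left(O \right)} = \frac{9}{2} + \frac{O}{2}$ ($Y{\left(O \right)} = \frac{9 + O}{2} = \left(9 + O\right) \frac{1}{2} = \frac{9}{2} + \frac{O}{2}$)
$Y^{2}{\left(b{\left(5,1 \right)} \right)} = \left(\frac{9}{2} + \frac{\left(-5\right) 5 \cdot 1}{2}\right)^{2} = \left(\frac{9}{2} + \frac{1}{2} \left(-25\right)\right)^{2} = \left(\frac{9}{2} - \frac{25}{2}\right)^{2} = \left(-8\right)^{2} = 64$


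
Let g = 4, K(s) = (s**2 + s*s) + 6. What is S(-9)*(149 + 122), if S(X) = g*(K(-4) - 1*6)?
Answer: 34688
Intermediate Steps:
K(s) = 6 + 2*s**2 (K(s) = (s**2 + s**2) + 6 = 2*s**2 + 6 = 6 + 2*s**2)
S(X) = 128 (S(X) = 4*((6 + 2*(-4)**2) - 1*6) = 4*((6 + 2*16) - 6) = 4*((6 + 32) - 6) = 4*(38 - 6) = 4*32 = 128)
S(-9)*(149 + 122) = 128*(149 + 122) = 128*271 = 34688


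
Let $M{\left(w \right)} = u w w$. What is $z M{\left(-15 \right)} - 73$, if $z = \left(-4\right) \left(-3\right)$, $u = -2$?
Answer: $-5473$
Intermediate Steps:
$M{\left(w \right)} = - 2 w^{2}$ ($M{\left(w \right)} = - 2 w w = - 2 w^{2}$)
$z = 12$
$z M{\left(-15 \right)} - 73 = 12 \left(- 2 \left(-15\right)^{2}\right) - 73 = 12 \left(\left(-2\right) 225\right) - 73 = 12 \left(-450\right) - 73 = -5400 - 73 = -5473$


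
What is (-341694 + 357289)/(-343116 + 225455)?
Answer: -15595/117661 ≈ -0.13254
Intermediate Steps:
(-341694 + 357289)/(-343116 + 225455) = 15595/(-117661) = 15595*(-1/117661) = -15595/117661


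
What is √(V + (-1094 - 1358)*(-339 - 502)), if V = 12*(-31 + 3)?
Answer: 2*√515449 ≈ 1435.9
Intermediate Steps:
V = -336 (V = 12*(-28) = -336)
√(V + (-1094 - 1358)*(-339 - 502)) = √(-336 + (-1094 - 1358)*(-339 - 502)) = √(-336 - 2452*(-841)) = √(-336 + 2062132) = √2061796 = 2*√515449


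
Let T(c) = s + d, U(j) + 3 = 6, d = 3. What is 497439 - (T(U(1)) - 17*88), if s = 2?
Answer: 498930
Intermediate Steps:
U(j) = 3 (U(j) = -3 + 6 = 3)
T(c) = 5 (T(c) = 2 + 3 = 5)
497439 - (T(U(1)) - 17*88) = 497439 - (5 - 17*88) = 497439 - (5 - 1496) = 497439 - 1*(-1491) = 497439 + 1491 = 498930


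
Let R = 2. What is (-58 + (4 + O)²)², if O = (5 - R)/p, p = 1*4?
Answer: 321489/256 ≈ 1255.8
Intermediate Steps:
p = 4
O = ¾ (O = (5 - 1*2)/4 = (5 - 2)*(¼) = 3*(¼) = ¾ ≈ 0.75000)
(-58 + (4 + O)²)² = (-58 + (4 + ¾)²)² = (-58 + (19/4)²)² = (-58 + 361/16)² = (-567/16)² = 321489/256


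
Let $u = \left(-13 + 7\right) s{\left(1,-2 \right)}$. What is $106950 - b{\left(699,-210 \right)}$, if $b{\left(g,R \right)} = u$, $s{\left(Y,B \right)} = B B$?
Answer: $106974$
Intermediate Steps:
$s{\left(Y,B \right)} = B^{2}$
$u = -24$ ($u = \left(-13 + 7\right) \left(-2\right)^{2} = \left(-6\right) 4 = -24$)
$b{\left(g,R \right)} = -24$
$106950 - b{\left(699,-210 \right)} = 106950 - -24 = 106950 + 24 = 106974$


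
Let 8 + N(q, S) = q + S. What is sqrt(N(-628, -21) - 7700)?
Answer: I*sqrt(8357) ≈ 91.417*I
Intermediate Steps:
N(q, S) = -8 + S + q (N(q, S) = -8 + (q + S) = -8 + (S + q) = -8 + S + q)
sqrt(N(-628, -21) - 7700) = sqrt((-8 - 21 - 628) - 7700) = sqrt(-657 - 7700) = sqrt(-8357) = I*sqrt(8357)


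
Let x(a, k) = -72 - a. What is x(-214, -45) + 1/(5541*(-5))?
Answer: 3934109/27705 ≈ 142.00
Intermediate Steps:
x(-214, -45) + 1/(5541*(-5)) = (-72 - 1*(-214)) + 1/(5541*(-5)) = (-72 + 214) + 1/(-27705) = 142 - 1/27705 = 3934109/27705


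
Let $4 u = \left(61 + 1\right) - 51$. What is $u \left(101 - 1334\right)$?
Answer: $- \frac{13563}{4} \approx -3390.8$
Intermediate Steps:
$u = \frac{11}{4}$ ($u = \frac{\left(61 + 1\right) - 51}{4} = \frac{62 - 51}{4} = \frac{1}{4} \cdot 11 = \frac{11}{4} \approx 2.75$)
$u \left(101 - 1334\right) = \frac{11 \left(101 - 1334\right)}{4} = \frac{11}{4} \left(-1233\right) = - \frac{13563}{4}$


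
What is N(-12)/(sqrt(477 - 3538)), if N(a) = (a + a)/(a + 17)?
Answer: 24*I*sqrt(3061)/15305 ≈ 0.086758*I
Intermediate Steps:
N(a) = 2*a/(17 + a) (N(a) = (2*a)/(17 + a) = 2*a/(17 + a))
N(-12)/(sqrt(477 - 3538)) = (2*(-12)/(17 - 12))/(sqrt(477 - 3538)) = (2*(-12)/5)/(sqrt(-3061)) = (2*(-12)*(1/5))/((I*sqrt(3061))) = -(-24)*I*sqrt(3061)/15305 = 24*I*sqrt(3061)/15305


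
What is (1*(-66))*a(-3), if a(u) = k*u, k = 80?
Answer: 15840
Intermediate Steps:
a(u) = 80*u
(1*(-66))*a(-3) = (1*(-66))*(80*(-3)) = -66*(-240) = 15840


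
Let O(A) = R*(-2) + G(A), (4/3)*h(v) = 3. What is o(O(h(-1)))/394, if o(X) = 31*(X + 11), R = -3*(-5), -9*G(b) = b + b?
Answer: -1209/788 ≈ -1.5343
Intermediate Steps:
G(b) = -2*b/9 (G(b) = -(b + b)/9 = -2*b/9)
R = 15
h(v) = 9/4 (h(v) = (¾)*3 = 9/4)
O(A) = -30 - 2*A/9 (O(A) = 15*(-2) - 2*A/9 = -30 - 2*A/9)
o(X) = 341 + 31*X (o(X) = 31*(11 + X) = 341 + 31*X)
o(O(h(-1)))/394 = (341 + 31*(-30 - 2/9*9/4))/394 = (341 + 31*(-30 - ½))*(1/394) = (341 + 31*(-61/2))*(1/394) = (341 - 1891/2)*(1/394) = -1209/2*1/394 = -1209/788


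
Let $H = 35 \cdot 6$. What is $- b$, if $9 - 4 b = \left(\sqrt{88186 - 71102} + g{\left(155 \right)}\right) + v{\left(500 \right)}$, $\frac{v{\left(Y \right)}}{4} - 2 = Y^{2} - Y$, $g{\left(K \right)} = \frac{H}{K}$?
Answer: $\frac{30938011}{124} + \frac{\sqrt{4271}}{2} \approx 2.4953 \cdot 10^{5}$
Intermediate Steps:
$H = 210$
$g{\left(K \right)} = \frac{210}{K}$
$v{\left(Y \right)} = 8 - 4 Y + 4 Y^{2}$ ($v{\left(Y \right)} = 8 + 4 \left(Y^{2} - Y\right) = 8 + \left(- 4 Y + 4 Y^{2}\right) = 8 - 4 Y + 4 Y^{2}$)
$b = - \frac{30938011}{124} - \frac{\sqrt{4271}}{2}$ ($b = \frac{9}{4} - \frac{\left(\sqrt{88186 - 71102} + \frac{210}{155}\right) + \left(8 - 2000 + 4 \cdot 500^{2}\right)}{4} = \frac{9}{4} - \frac{\left(\sqrt{17084} + 210 \cdot \frac{1}{155}\right) + \left(8 - 2000 + 4 \cdot 250000\right)}{4} = \frac{9}{4} - \frac{\left(2 \sqrt{4271} + \frac{42}{31}\right) + \left(8 - 2000 + 1000000\right)}{4} = \frac{9}{4} - \frac{\left(\frac{42}{31} + 2 \sqrt{4271}\right) + 998008}{4} = \frac{9}{4} - \frac{\frac{30938290}{31} + 2 \sqrt{4271}}{4} = \frac{9}{4} - \left(\frac{15469145}{62} + \frac{\sqrt{4271}}{2}\right) = - \frac{30938011}{124} - \frac{\sqrt{4271}}{2} \approx -2.4953 \cdot 10^{5}$)
$- b = - (- \frac{30938011}{124} - \frac{\sqrt{4271}}{2}) = \frac{30938011}{124} + \frac{\sqrt{4271}}{2}$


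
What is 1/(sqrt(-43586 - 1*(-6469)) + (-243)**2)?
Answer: 59049/3486821518 - I*sqrt(37117)/3486821518 ≈ 1.6935e-5 - 5.5253e-8*I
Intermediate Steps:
1/(sqrt(-43586 - 1*(-6469)) + (-243)**2) = 1/(sqrt(-43586 + 6469) + 59049) = 1/(sqrt(-37117) + 59049) = 1/(I*sqrt(37117) + 59049) = 1/(59049 + I*sqrt(37117))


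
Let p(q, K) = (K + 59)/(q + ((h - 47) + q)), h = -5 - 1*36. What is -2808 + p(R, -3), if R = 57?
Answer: -36476/13 ≈ -2805.8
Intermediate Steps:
h = -41 (h = -5 - 36 = -41)
p(q, K) = (59 + K)/(-88 + 2*q) (p(q, K) = (K + 59)/(q + ((-41 - 47) + q)) = (59 + K)/(q + (-88 + q)) = (59 + K)/(-88 + 2*q))
-2808 + p(R, -3) = -2808 + (59 - 3)/(2*(-44 + 57)) = -2808 + (1/2)*56/13 = -2808 + (1/2)*(1/13)*56 = -2808 + 28/13 = -36476/13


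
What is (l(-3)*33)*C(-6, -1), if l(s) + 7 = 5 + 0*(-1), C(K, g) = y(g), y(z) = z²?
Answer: -66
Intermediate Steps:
C(K, g) = g²
l(s) = -2 (l(s) = -7 + (5 + 0*(-1)) = -7 + (5 + 0) = -7 + 5 = -2)
(l(-3)*33)*C(-6, -1) = -2*33*(-1)² = -66*1 = -66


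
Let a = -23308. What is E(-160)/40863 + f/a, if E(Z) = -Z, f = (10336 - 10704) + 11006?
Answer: -215485657/476217402 ≈ -0.45249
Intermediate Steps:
f = 10638 (f = -368 + 11006 = 10638)
E(-160)/40863 + f/a = -1*(-160)/40863 + 10638/(-23308) = 160*(1/40863) + 10638*(-1/23308) = 160/40863 - 5319/11654 = -215485657/476217402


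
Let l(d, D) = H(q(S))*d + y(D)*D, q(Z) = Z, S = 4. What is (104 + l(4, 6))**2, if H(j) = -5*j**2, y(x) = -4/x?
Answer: 48400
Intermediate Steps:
l(d, D) = -4 - 80*d (l(d, D) = (-5*4**2)*d + (-4/D)*D = (-5*16)*d - 4 = -80*d - 4 = -4 - 80*d)
(104 + l(4, 6))**2 = (104 + (-4 - 80*4))**2 = (104 + (-4 - 320))**2 = (104 - 324)**2 = (-220)**2 = 48400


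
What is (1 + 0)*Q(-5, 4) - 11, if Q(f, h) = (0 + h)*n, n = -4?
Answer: -27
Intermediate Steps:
Q(f, h) = -4*h (Q(f, h) = (0 + h)*(-4) = h*(-4) = -4*h)
(1 + 0)*Q(-5, 4) - 11 = (1 + 0)*(-4*4) - 11 = 1*(-16) - 11 = -16 - 11 = -27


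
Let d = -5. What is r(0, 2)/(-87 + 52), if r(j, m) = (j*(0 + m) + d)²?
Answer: -5/7 ≈ -0.71429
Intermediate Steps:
r(j, m) = (-5 + j*m)² (r(j, m) = (j*(0 + m) - 5)² = (j*m - 5)² = (-5 + j*m)²)
r(0, 2)/(-87 + 52) = (-5 + 0*2)²/(-87 + 52) = (-5 + 0)²/(-35) = (-5)²*(-1/35) = 25*(-1/35) = -5/7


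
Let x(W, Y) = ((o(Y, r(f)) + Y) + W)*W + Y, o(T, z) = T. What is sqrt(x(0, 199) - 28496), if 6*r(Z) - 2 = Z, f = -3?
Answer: I*sqrt(28297) ≈ 168.22*I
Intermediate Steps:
r(Z) = 1/3 + Z/6
x(W, Y) = Y + W*(W + 2*Y) (x(W, Y) = ((Y + Y) + W)*W + Y = (2*Y + W)*W + Y = (W + 2*Y)*W + Y = W*(W + 2*Y) + Y = Y + W*(W + 2*Y))
sqrt(x(0, 199) - 28496) = sqrt((199 + 0**2 + 2*0*199) - 28496) = sqrt((199 + 0 + 0) - 28496) = sqrt(199 - 28496) = sqrt(-28297) = I*sqrt(28297)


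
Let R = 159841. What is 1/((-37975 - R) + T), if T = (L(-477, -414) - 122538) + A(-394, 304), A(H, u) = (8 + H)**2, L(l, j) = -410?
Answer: -1/171768 ≈ -5.8218e-6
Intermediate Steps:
T = 26048 (T = (-410 - 122538) + (8 - 394)**2 = -122948 + (-386)**2 = -122948 + 148996 = 26048)
1/((-37975 - R) + T) = 1/((-37975 - 1*159841) + 26048) = 1/((-37975 - 159841) + 26048) = 1/(-197816 + 26048) = 1/(-171768) = -1/171768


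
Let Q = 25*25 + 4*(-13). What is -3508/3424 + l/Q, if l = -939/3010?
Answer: -252231999/246061480 ≈ -1.0251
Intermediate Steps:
Q = 573 (Q = 625 - 52 = 573)
l = -939/3010 (l = -939*1/3010 = -939/3010 ≈ -0.31196)
-3508/3424 + l/Q = -3508/3424 - 939/3010/573 = -3508*1/3424 - 939/3010*1/573 = -877/856 - 313/574910 = -252231999/246061480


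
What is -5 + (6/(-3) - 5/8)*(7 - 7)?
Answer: -5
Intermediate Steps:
-5 + (6/(-3) - 5/8)*(7 - 7) = -5 + (6*(-1/3) - 5*1/8)*0 = -5 + (-2 - 5/8)*0 = -5 - 21/8*0 = -5 + 0 = -5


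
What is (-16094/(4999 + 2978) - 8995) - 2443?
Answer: -91257020/7977 ≈ -11440.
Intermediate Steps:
(-16094/(4999 + 2978) - 8995) - 2443 = (-16094/7977 - 8995) - 2443 = -71769209/7977 - 2443 = -91257020/7977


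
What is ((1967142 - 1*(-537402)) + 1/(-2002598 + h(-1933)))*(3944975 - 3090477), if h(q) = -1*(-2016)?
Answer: 2140750616112696143/1000291 ≈ 2.1401e+12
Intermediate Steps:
h(q) = 2016
((1967142 - 1*(-537402)) + 1/(-2002598 + h(-1933)))*(3944975 - 3090477) = ((1967142 - 1*(-537402)) + 1/(-2002598 + 2016))*(3944975 - 3090477) = ((1967142 + 537402) + 1/(-2000582))*854498 = (2504544 - 1/2000582)*854498 = (5010545644607/2000582)*854498 = 2140750616112696143/1000291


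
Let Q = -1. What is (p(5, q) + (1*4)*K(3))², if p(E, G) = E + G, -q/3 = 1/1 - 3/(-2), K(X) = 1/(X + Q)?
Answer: ¼ ≈ 0.25000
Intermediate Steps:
K(X) = 1/(-1 + X) (K(X) = 1/(X - 1) = 1/(-1 + X))
q = -15/2 (q = -3*(1/1 - 3/(-2)) = -3*(1*1 - 3*(-½)) = -3*(1 + 3/2) = -3*5/2 = -15/2 ≈ -7.5000)
(p(5, q) + (1*4)*K(3))² = ((5 - 15/2) + (1*4)/(-1 + 3))² = (-5/2 + 4/2)² = (-5/2 + 4*(½))² = (-5/2 + 2)² = (-½)² = ¼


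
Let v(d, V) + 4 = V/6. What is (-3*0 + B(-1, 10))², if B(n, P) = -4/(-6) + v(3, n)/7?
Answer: 1/196 ≈ 0.0051020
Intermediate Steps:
v(d, V) = -4 + V/6
B(n, P) = 2/21 + n/42 (B(n, P) = -4/(-6) + (-4 + n/6)/7 = -4*(-⅙) + (-4 + n/6)*(⅐) = ⅔ + (-4/7 + n/42) = 2/21 + n/42)
(-3*0 + B(-1, 10))² = (-3*0 + (2/21 + (1/42)*(-1)))² = (0 + (2/21 - 1/42))² = (0 + 1/14)² = (1/14)² = 1/196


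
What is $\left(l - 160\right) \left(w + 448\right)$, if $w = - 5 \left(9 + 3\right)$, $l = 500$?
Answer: $131920$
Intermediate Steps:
$w = -60$ ($w = \left(-5\right) 12 = -60$)
$\left(l - 160\right) \left(w + 448\right) = \left(500 - 160\right) \left(-60 + 448\right) = \left(500 - 160\right) 388 = 340 \cdot 388 = 131920$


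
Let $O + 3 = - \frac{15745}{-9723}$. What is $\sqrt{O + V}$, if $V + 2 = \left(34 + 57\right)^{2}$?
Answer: $\frac{\sqrt{782539057839}}{9723} \approx 90.981$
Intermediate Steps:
$O = - \frac{13424}{9723}$ ($O = -3 - \frac{15745}{-9723} = -3 - - \frac{15745}{9723} = -3 + \frac{15745}{9723} = - \frac{13424}{9723} \approx -1.3806$)
$V = 8279$ ($V = -2 + \left(34 + 57\right)^{2} = -2 + 91^{2} = -2 + 8281 = 8279$)
$\sqrt{O + V} = \sqrt{- \frac{13424}{9723} + 8279} = \sqrt{\frac{80483293}{9723}} = \frac{\sqrt{782539057839}}{9723}$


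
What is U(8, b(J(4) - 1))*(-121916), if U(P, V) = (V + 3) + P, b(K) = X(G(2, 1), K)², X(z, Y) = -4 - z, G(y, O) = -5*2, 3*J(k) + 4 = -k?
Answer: -5730052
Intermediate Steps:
J(k) = -4/3 - k/3 (J(k) = -4/3 + (-k)/3 = -4/3 - k/3)
G(y, O) = -10
b(K) = 36 (b(K) = (-4 - 1*(-10))² = (-4 + 10)² = 6² = 36)
U(P, V) = 3 + P + V (U(P, V) = (3 + V) + P = 3 + P + V)
U(8, b(J(4) - 1))*(-121916) = (3 + 8 + 36)*(-121916) = 47*(-121916) = -5730052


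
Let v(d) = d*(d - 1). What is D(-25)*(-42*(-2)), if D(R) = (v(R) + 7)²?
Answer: 36258516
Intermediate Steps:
v(d) = d*(-1 + d)
D(R) = (7 + R*(-1 + R))² (D(R) = (R*(-1 + R) + 7)² = (7 + R*(-1 + R))²)
D(-25)*(-42*(-2)) = (7 - 25*(-1 - 25))²*(-42*(-2)) = (7 - 25*(-26))²*84 = (7 + 650)²*84 = 657²*84 = 431649*84 = 36258516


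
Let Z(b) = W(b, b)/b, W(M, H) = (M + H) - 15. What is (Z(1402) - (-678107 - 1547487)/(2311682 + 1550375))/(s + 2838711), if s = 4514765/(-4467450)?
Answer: 6205984865427945/6866689653050030471209 ≈ 9.0378e-7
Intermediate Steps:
W(M, H) = -15 + H + M (W(M, H) = (H + M) - 15 = -15 + H + M)
s = -902953/893490 (s = 4514765*(-1/4467450) = -902953/893490 ≈ -1.0106)
Z(b) = (-15 + 2*b)/b (Z(b) = (-15 + b + b)/b = (-15 + 2*b)/b)
(Z(1402) - (-678107 - 1547487)/(2311682 + 1550375))/(s + 2838711) = ((2 - 15/1402) - (-678107 - 1547487)/(2311682 + 1550375))/(-902953/893490 + 2838711) = ((2 - 15*1/1402) - (-2225594)/3862057)/(2536358988437/893490) = ((2 - 15/1402) - (-2225594)/3862057)*(893490/2536358988437) = (2789/1402 - 1*(-2225594/3862057))*(893490/2536358988437) = (2789/1402 + 2225594/3862057)*(893490/2536358988437) = (13891559761/5414603914)*(893490/2536358988437) = 6205984865427945/6866689653050030471209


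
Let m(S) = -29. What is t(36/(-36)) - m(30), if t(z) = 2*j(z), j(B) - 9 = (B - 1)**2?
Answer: 55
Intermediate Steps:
j(B) = 9 + (-1 + B)**2 (j(B) = 9 + (B - 1)**2 = 9 + (-1 + B)**2)
t(z) = 18 + 2*(-1 + z)**2 (t(z) = 2*(9 + (-1 + z)**2) = 18 + 2*(-1 + z)**2)
t(36/(-36)) - m(30) = (18 + 2*(-1 + 36/(-36))**2) - 1*(-29) = (18 + 2*(-1 + 36*(-1/36))**2) + 29 = (18 + 2*(-1 - 1)**2) + 29 = (18 + 2*(-2)**2) + 29 = (18 + 2*4) + 29 = (18 + 8) + 29 = 26 + 29 = 55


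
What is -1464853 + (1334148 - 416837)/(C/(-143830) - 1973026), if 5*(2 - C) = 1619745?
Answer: -415696124528358079/283780005633 ≈ -1.4649e+6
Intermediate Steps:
C = -323947 (C = 2 - ⅕*1619745 = 2 - 323949 = -323947)
-1464853 + (1334148 - 416837)/(C/(-143830) - 1973026) = -1464853 + (1334148 - 416837)/(-323947/(-143830) - 1973026) = -1464853 + 917311/(-323947*(-1/143830) - 1973026) = -1464853 + 917311/(323947/143830 - 1973026) = -1464853 + 917311/(-283780005633/143830) = -1464853 + 917311*(-143830/283780005633) = -1464853 - 131936841130/283780005633 = -415696124528358079/283780005633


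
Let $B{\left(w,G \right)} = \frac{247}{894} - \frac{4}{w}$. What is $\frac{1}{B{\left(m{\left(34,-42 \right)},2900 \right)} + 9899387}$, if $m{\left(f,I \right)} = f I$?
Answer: $\frac{35462}{351052071691} \approx 1.0102 \cdot 10^{-7}$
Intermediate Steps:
$m{\left(f,I \right)} = I f$
$B{\left(w,G \right)} = \frac{247}{894} - \frac{4}{w}$ ($B{\left(w,G \right)} = 247 \cdot \frac{1}{894} - \frac{4}{w} = \frac{247}{894} - \frac{4}{w}$)
$\frac{1}{B{\left(m{\left(34,-42 \right)},2900 \right)} + 9899387} = \frac{1}{\left(\frac{247}{894} - \frac{4}{\left(-42\right) 34}\right) + 9899387} = \frac{1}{\left(\frac{247}{894} - \frac{4}{-1428}\right) + 9899387} = \frac{1}{\left(\frac{247}{894} - - \frac{1}{357}\right) + 9899387} = \frac{1}{\left(\frac{247}{894} + \frac{1}{357}\right) + 9899387} = \frac{1}{\frac{9897}{35462} + 9899387} = \frac{1}{\frac{351052071691}{35462}} = \frac{35462}{351052071691}$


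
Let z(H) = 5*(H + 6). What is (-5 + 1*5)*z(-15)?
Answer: 0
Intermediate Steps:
z(H) = 30 + 5*H (z(H) = 5*(6 + H) = 30 + 5*H)
(-5 + 1*5)*z(-15) = (-5 + 1*5)*(30 + 5*(-15)) = (-5 + 5)*(30 - 75) = 0*(-45) = 0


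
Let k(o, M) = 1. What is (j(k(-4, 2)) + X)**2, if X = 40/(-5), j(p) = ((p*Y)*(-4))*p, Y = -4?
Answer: 64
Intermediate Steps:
j(p) = 16*p**2 (j(p) = ((p*(-4))*(-4))*p = (-4*p*(-4))*p = (16*p)*p = 16*p**2)
X = -8 (X = 40*(-1/5) = -8)
(j(k(-4, 2)) + X)**2 = (16*1**2 - 8)**2 = (16*1 - 8)**2 = (16 - 8)**2 = 8**2 = 64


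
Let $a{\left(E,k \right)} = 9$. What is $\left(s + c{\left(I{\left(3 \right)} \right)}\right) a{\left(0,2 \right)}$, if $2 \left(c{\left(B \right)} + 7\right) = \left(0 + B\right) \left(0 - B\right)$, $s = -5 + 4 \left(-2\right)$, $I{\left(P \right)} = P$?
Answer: $- \frac{441}{2} \approx -220.5$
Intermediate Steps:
$s = -13$ ($s = -5 - 8 = -13$)
$c{\left(B \right)} = -7 - \frac{B^{2}}{2}$ ($c{\left(B \right)} = -7 + \frac{\left(0 + B\right) \left(0 - B\right)}{2} = -7 + \frac{B \left(- B\right)}{2} = -7 + \frac{\left(-1\right) B^{2}}{2} = -7 - \frac{B^{2}}{2}$)
$\left(s + c{\left(I{\left(3 \right)} \right)}\right) a{\left(0,2 \right)} = \left(-13 - \left(7 + \frac{3^{2}}{2}\right)\right) 9 = \left(-13 - \frac{23}{2}\right) 9 = \left(- \frac{49}{2}\right) 9 = - \frac{441}{2}$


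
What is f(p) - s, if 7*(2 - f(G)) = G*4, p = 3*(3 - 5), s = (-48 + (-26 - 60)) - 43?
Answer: 1277/7 ≈ 182.43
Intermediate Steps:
s = -177 (s = (-48 - 86) - 43 = -134 - 43 = -177)
p = -6 (p = 3*(-2) = -6)
f(G) = 2 - 4*G/7 (f(G) = 2 - G*4/7 = 2 - 4*G/7)
f(p) - s = (2 - 4/7*(-6)) - 1*(-177) = (2 + 24/7) + 177 = 38/7 + 177 = 1277/7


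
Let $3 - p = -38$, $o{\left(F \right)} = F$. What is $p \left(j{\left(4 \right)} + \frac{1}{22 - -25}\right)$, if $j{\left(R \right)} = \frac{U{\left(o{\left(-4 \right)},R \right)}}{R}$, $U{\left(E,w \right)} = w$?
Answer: $\frac{1968}{47} \approx 41.872$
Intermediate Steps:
$p = 41$ ($p = 3 - -38 = 3 + 38 = 41$)
$j{\left(R \right)} = 1$ ($j{\left(R \right)} = \frac{R}{R} = 1$)
$p \left(j{\left(4 \right)} + \frac{1}{22 - -25}\right) = 41 \left(1 + \frac{1}{22 - -25}\right) = 41 \left(1 + \frac{1}{22 + 25}\right) = 41 \left(1 + \frac{1}{47}\right) = 41 \cdot \frac{48}{47} = \frac{1968}{47}$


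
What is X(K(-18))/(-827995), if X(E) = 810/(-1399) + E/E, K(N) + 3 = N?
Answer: -589/1158365005 ≈ -5.0847e-7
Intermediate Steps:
K(N) = -3 + N
X(E) = 589/1399 (X(E) = 810*(-1/1399) + 1 = -810/1399 + 1 = 589/1399)
X(K(-18))/(-827995) = (589/1399)/(-827995) = (589/1399)*(-1/827995) = -589/1158365005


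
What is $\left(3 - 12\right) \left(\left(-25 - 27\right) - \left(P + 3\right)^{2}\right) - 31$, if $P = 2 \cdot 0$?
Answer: $518$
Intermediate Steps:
$P = 0$
$\left(3 - 12\right) \left(\left(-25 - 27\right) - \left(P + 3\right)^{2}\right) - 31 = \left(3 - 12\right) \left(\left(-25 - 27\right) - \left(0 + 3\right)^{2}\right) - 31 = \left(3 - 12\right) \left(\left(-25 - 27\right) - 3^{2}\right) - 31 = - 9 \left(-52 - 9\right) - 31 = \left(-9\right) \left(-61\right) - 31 = 549 - 31 = 518$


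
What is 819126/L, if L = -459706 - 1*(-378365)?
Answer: -819126/81341 ≈ -10.070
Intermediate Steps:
L = -81341 (L = -459706 + 378365 = -81341)
819126/L = 819126/(-81341) = 819126*(-1/81341) = -819126/81341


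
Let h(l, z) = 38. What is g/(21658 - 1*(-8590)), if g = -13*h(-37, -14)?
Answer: -13/796 ≈ -0.016332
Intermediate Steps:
g = -494 (g = -13*38 = -494)
g/(21658 - 1*(-8590)) = -494/(21658 - 1*(-8590)) = -494/(21658 + 8590) = -494/30248 = -494*1/30248 = -13/796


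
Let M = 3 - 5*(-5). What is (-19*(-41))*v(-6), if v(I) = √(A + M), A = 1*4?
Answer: 3116*√2 ≈ 4406.7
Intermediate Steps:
M = 28 (M = 3 + 25 = 28)
A = 4
v(I) = 4*√2 (v(I) = √(4 + 28) = √32 = 4*√2)
(-19*(-41))*v(-6) = (-19*(-41))*(4*√2) = 779*(4*√2) = 3116*√2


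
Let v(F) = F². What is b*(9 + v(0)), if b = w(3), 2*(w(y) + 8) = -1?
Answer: -153/2 ≈ -76.500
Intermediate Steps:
w(y) = -17/2 (w(y) = -8 + (½)*(-1) = -8 - ½ = -17/2)
b = -17/2 ≈ -8.5000
b*(9 + v(0)) = -17*(9 + 0²)/2 = -17*(9 + 0)/2 = -17/2*9 = -153/2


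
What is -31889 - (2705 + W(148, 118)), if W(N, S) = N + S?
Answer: -34860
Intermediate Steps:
-31889 - (2705 + W(148, 118)) = -31889 - (2705 + (148 + 118)) = -31889 - (2705 + 266) = -31889 - 1*2971 = -31889 - 2971 = -34860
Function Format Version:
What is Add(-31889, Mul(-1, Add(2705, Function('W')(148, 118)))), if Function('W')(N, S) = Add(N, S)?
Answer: -34860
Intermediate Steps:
Add(-31889, Mul(-1, Add(2705, Function('W')(148, 118)))) = Add(-31889, Mul(-1, Add(2705, Add(148, 118)))) = Add(-31889, Mul(-1, Add(2705, 266))) = Add(-31889, Mul(-1, 2971)) = Add(-31889, -2971) = -34860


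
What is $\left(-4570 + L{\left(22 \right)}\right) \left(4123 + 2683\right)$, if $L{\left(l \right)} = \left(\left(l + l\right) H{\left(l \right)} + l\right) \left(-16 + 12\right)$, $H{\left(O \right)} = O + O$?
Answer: $-84408012$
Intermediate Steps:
$H{\left(O \right)} = 2 O$
$L{\left(l \right)} = - 16 l^{2} - 4 l$ ($L{\left(l \right)} = \left(\left(l + l\right) 2 l + l\right) \left(-16 + 12\right) = \left(2 l 2 l + l\right) \left(-4\right) = \left(4 l^{2} + l\right) \left(-4\right) = \left(l + 4 l^{2}\right) \left(-4\right) = - 16 l^{2} - 4 l$)
$\left(-4570 + L{\left(22 \right)}\right) \left(4123 + 2683\right) = \left(-4570 - 88 \left(1 + 4 \cdot 22\right)\right) \left(4123 + 2683\right) = \left(-4570 - 88 \left(1 + 88\right)\right) 6806 = \left(-4570 - 88 \cdot 89\right) 6806 = \left(-4570 - 7832\right) 6806 = \left(-12402\right) 6806 = -84408012$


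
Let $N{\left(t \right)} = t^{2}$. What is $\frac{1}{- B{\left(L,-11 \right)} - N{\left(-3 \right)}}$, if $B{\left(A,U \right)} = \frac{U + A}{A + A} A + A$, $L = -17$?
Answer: $\frac{1}{22} \approx 0.045455$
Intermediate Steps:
$B{\left(A,U \right)} = \frac{U}{2} + \frac{3 A}{2}$ ($B{\left(A,U \right)} = \frac{A + U}{2 A} A + A = \left(\frac{A}{2} + \frac{U}{2}\right) + A = \frac{U}{2} + \frac{3 A}{2}$)
$\frac{1}{- B{\left(L,-11 \right)} - N{\left(-3 \right)}} = \frac{1}{- (\frac{1}{2} \left(-11\right) + \frac{3}{2} \left(-17\right)) - \left(-3\right)^{2}} = \frac{1}{- (- \frac{11}{2} - \frac{51}{2}) - 9} = \frac{1}{\left(-1\right) \left(-31\right) - 9} = \frac{1}{31 - 9} = \frac{1}{22}$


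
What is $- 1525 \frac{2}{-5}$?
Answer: $610$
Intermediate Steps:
$- 1525 \frac{2}{-5} = - 1525 \cdot 2 \left(- \frac{1}{5}\right) = \left(-1525\right) \left(- \frac{2}{5}\right) = 610$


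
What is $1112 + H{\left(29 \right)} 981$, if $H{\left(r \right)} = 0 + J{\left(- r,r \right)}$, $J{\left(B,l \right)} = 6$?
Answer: $6998$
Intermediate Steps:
$H{\left(r \right)} = 6$ ($H{\left(r \right)} = 0 + 6 = 6$)
$1112 + H{\left(29 \right)} 981 = 1112 + 6 \cdot 981 = 1112 + 5886 = 6998$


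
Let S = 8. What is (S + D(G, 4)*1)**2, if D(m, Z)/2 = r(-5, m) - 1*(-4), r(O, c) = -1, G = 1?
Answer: 196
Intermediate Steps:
D(m, Z) = 6 (D(m, Z) = 2*(-1 - 1*(-4)) = 2*(-1 + 4) = 2*3 = 6)
(S + D(G, 4)*1)**2 = (8 + 6*1)**2 = (8 + 6)**2 = 14**2 = 196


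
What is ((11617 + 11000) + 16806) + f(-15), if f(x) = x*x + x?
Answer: 39633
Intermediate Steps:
f(x) = x + x**2 (f(x) = x**2 + x = x + x**2)
((11617 + 11000) + 16806) + f(-15) = ((11617 + 11000) + 16806) - 15*(1 - 15) = (22617 + 16806) - 15*(-14) = 39423 + 210 = 39633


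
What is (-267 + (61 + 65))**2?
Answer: 19881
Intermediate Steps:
(-267 + (61 + 65))**2 = (-267 + 126)**2 = (-141)**2 = 19881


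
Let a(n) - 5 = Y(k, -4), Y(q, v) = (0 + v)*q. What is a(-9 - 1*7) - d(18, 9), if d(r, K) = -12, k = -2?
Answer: 25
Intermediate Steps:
Y(q, v) = q*v (Y(q, v) = v*q = q*v)
a(n) = 13 (a(n) = 5 - 2*(-4) = 5 + 8 = 13)
a(-9 - 1*7) - d(18, 9) = 13 - 1*(-12) = 13 + 12 = 25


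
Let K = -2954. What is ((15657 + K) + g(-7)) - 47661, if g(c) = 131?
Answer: -34827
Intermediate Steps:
((15657 + K) + g(-7)) - 47661 = ((15657 - 2954) + 131) - 47661 = (12703 + 131) - 47661 = 12834 - 47661 = -34827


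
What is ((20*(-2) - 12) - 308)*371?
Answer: -133560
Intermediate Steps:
((20*(-2) - 12) - 308)*371 = ((-40 - 12) - 308)*371 = (-52 - 308)*371 = -360*371 = -133560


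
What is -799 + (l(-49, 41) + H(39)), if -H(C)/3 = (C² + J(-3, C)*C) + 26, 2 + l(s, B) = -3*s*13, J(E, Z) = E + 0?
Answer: -3180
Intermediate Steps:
J(E, Z) = E
l(s, B) = -2 - 39*s (l(s, B) = -2 - 3*s*13 = -2 - 39*s)
H(C) = -78 - 3*C² + 9*C (H(C) = -3*((C² - 3*C) + 26) = -3*(26 + C² - 3*C) = -78 - 3*C² + 9*C)
-799 + (l(-49, 41) + H(39)) = -799 + ((-2 - 39*(-49)) + (-78 - 3*39² + 9*39)) = -799 + ((-2 + 1911) + (-78 - 3*1521 + 351)) = -799 + (1909 + (-78 - 4563 + 351)) = -799 + (1909 - 4290) = -799 - 2381 = -3180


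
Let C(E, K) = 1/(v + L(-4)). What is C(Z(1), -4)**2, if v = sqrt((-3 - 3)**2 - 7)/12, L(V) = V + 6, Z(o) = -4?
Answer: 144/(24 + sqrt(29))**2 ≈ 0.16677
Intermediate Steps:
L(V) = 6 + V
v = sqrt(29)/12 (v = sqrt((-6)**2 - 7)*(1/12) = sqrt(36 - 7)*(1/12) = sqrt(29)*(1/12) = sqrt(29)/12 ≈ 0.44876)
C(E, K) = 1/(2 + sqrt(29)/12) (C(E, K) = 1/(sqrt(29)/12 + (6 - 4)) = 1/(sqrt(29)/12 + 2) = 1/(2 + sqrt(29)/12))
C(Z(1), -4)**2 = (288/547 - 12*sqrt(29)/547)**2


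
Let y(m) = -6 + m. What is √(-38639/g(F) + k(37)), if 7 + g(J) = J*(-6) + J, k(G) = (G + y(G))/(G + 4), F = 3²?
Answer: 3*√94029195/1066 ≈ 27.289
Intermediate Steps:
F = 9
k(G) = (-6 + 2*G)/(4 + G) (k(G) = (G + (-6 + G))/(G + 4) = (-6 + 2*G)/(4 + G))
g(J) = -7 - 5*J (g(J) = -7 + (J*(-6) + J) = -7 + (-6*J + J) = -7 - 5*J)
√(-38639/g(F) + k(37)) = √(-38639/(-7 - 5*9) + 2*(-3 + 37)/(4 + 37)) = √(-38639/(-7 - 45) + 2*34/41) = √(-38639/(-52) + 2*(1/41)*34) = √(-38639*(-1/52) + 68/41) = √(38639/52 + 68/41) = √(1587735/2132) = 3*√94029195/1066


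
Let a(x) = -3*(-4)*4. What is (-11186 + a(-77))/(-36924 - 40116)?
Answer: 5569/38520 ≈ 0.14457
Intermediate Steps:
a(x) = 48 (a(x) = 12*4 = 48)
(-11186 + a(-77))/(-36924 - 40116) = (-11186 + 48)/(-36924 - 40116) = -11138/(-77040) = -11138*(-1/77040) = 5569/38520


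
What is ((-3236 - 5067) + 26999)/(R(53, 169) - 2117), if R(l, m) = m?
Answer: -4674/487 ≈ -9.5975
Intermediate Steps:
((-3236 - 5067) + 26999)/(R(53, 169) - 2117) = ((-3236 - 5067) + 26999)/(169 - 2117) = (-8303 + 26999)/(-1948) = 18696*(-1/1948) = -4674/487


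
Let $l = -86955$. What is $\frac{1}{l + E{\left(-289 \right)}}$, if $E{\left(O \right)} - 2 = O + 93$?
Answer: $- \frac{1}{87149} \approx -1.1475 \cdot 10^{-5}$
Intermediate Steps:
$E{\left(O \right)} = 95 + O$ ($E{\left(O \right)} = 2 + \left(O + 93\right) = 2 + \left(93 + O\right) = 95 + O$)
$\frac{1}{l + E{\left(-289 \right)}} = \frac{1}{-86955 + \left(95 - 289\right)} = \frac{1}{-86955 - 194} = \frac{1}{-87149} = - \frac{1}{87149}$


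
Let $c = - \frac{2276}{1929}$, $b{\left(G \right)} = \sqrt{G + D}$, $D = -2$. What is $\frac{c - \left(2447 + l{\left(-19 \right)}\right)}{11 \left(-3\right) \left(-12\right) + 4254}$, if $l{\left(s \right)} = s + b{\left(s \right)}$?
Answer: $- \frac{2342944}{4484925} - \frac{i \sqrt{21}}{4650} \approx -0.5224 - 0.0009855 i$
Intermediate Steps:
$b{\left(G \right)} = \sqrt{-2 + G}$ ($b{\left(G \right)} = \sqrt{G - 2} = \sqrt{-2 + G}$)
$c = - \frac{2276}{1929}$ ($c = \left(-2276\right) \frac{1}{1929} = - \frac{2276}{1929} \approx -1.1799$)
$l{\left(s \right)} = s + \sqrt{-2 + s}$
$\frac{c - \left(2447 + l{\left(-19 \right)}\right)}{11 \left(-3\right) \left(-12\right) + 4254} = \frac{- \frac{2276}{1929} - \left(2428 + \sqrt{-2 - 19}\right)}{11 \left(-3\right) \left(-12\right) + 4254} = \frac{- \frac{2276}{1929} - \left(2428 + \sqrt{-21}\right)}{\left(-33\right) \left(-12\right) + 4254} = \frac{- \frac{2276}{1929} - \left(2428 + i \sqrt{21}\right)}{396 + 4254} = \frac{- \frac{2276}{1929} - \left(2428 + i \sqrt{21}\right)}{4650} = \left(- \frac{2276}{1929} - \left(2428 + i \sqrt{21}\right)\right) \frac{1}{4650} = \left(- \frac{4685888}{1929} - i \sqrt{21}\right) \frac{1}{4650} = - \frac{2342944}{4484925} - \frac{i \sqrt{21}}{4650}$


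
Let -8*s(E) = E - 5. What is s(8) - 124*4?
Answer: -3971/8 ≈ -496.38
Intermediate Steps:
s(E) = 5/8 - E/8 (s(E) = -(E - 5)/8 = -(-5 + E)/8 = 5/8 - E/8)
s(8) - 124*4 = (5/8 - ⅛*8) - 124*4 = (5/8 - 1) - 496 = -3/8 - 496 = -3971/8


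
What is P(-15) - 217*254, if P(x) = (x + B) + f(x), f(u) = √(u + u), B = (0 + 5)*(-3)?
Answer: -55148 + I*√30 ≈ -55148.0 + 5.4772*I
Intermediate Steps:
B = -15 (B = 5*(-3) = -15)
f(u) = √2*√u (f(u) = √(2*u) = √2*√u)
P(x) = -15 + x + √2*√x (P(x) = (x - 15) + √2*√x = (-15 + x) + √2*√x = -15 + x + √2*√x)
P(-15) - 217*254 = (-15 - 15 + √2*√(-15)) - 217*254 = (-15 - 15 + √2*(I*√15)) - 55118 = (-15 - 15 + I*√30) - 55118 = (-30 + I*√30) - 55118 = -55148 + I*√30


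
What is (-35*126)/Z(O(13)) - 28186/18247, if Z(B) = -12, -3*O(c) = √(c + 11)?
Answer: 13355173/36494 ≈ 365.96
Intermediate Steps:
O(c) = -√(11 + c)/3 (O(c) = -√(c + 11)/3 = -√(11 + c)/3)
(-35*126)/Z(O(13)) - 28186/18247 = -35*126/(-12) - 28186/18247 = -4410*(-1/12) - 28186*1/18247 = 735/2 - 28186/18247 = 13355173/36494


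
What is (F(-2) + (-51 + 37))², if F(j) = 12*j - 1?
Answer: 1521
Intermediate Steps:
F(j) = -1 + 12*j
(F(-2) + (-51 + 37))² = ((-1 + 12*(-2)) + (-51 + 37))² = ((-1 - 24) - 14)² = (-25 - 14)² = (-39)² = 1521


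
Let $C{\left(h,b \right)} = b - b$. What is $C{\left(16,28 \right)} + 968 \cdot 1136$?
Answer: $1099648$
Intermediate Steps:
$C{\left(h,b \right)} = 0$
$C{\left(16,28 \right)} + 968 \cdot 1136 = 0 + 968 \cdot 1136 = 0 + 1099648 = 1099648$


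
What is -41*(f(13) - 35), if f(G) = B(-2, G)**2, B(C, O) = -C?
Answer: 1271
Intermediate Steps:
f(G) = 4 (f(G) = (-1*(-2))**2 = 2**2 = 4)
-41*(f(13) - 35) = -41*(4 - 35) = -41*(-31) = 1271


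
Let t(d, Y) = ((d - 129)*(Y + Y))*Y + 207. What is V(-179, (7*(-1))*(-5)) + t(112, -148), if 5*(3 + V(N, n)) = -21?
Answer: -3722681/5 ≈ -7.4454e+5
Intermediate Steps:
V(N, n) = -36/5 (V(N, n) = -3 + (⅕)*(-21) = -3 - 21/5 = -36/5)
t(d, Y) = 207 + 2*Y²*(-129 + d) (t(d, Y) = ((-129 + d)*(2*Y))*Y + 207 = (2*Y*(-129 + d))*Y + 207 = 2*Y²*(-129 + d) + 207 = 207 + 2*Y²*(-129 + d))
V(-179, (7*(-1))*(-5)) + t(112, -148) = -36/5 + (207 - 258*(-148)² + 2*112*(-148)²) = -36/5 + (207 - 258*21904 + 2*112*21904) = -36/5 + (207 - 5651232 + 4906496) = -36/5 - 744529 = -3722681/5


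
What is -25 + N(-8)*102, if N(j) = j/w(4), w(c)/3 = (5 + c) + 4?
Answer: -597/13 ≈ -45.923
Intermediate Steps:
w(c) = 27 + 3*c (w(c) = 3*((5 + c) + 4) = 3*(9 + c) = 27 + 3*c)
N(j) = j/39 (N(j) = j/(27 + 3*4) = j/(27 + 12) = j/39)
-25 + N(-8)*102 = -25 + ((1/39)*(-8))*102 = -25 - 8/39*102 = -25 - 272/13 = -597/13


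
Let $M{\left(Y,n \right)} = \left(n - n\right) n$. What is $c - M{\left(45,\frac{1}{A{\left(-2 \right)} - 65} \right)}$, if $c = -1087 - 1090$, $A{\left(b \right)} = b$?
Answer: $-2177$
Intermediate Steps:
$M{\left(Y,n \right)} = 0$ ($M{\left(Y,n \right)} = 0 n = 0$)
$c = -2177$
$c - M{\left(45,\frac{1}{A{\left(-2 \right)} - 65} \right)} = -2177 - 0 = -2177 + 0 = -2177$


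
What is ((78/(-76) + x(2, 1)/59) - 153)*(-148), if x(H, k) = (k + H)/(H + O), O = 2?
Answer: 25552089/1121 ≈ 22794.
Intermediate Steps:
x(H, k) = (H + k)/(2 + H) (x(H, k) = (k + H)/(H + 2) = (H + k)/(2 + H))
((78/(-76) + x(2, 1)/59) - 153)*(-148) = ((78/(-76) + ((2 + 1)/(2 + 2))/59) - 153)*(-148) = ((78*(-1/76) + (3/4)*(1/59)) - 153)*(-148) = ((-39/38 + ((¼)*3)*(1/59)) - 153)*(-148) = ((-39/38 + (¾)*(1/59)) - 153)*(-148) = ((-39/38 + 3/236) - 153)*(-148) = (-4545/4484 - 153)*(-148) = -690597/4484*(-148) = 25552089/1121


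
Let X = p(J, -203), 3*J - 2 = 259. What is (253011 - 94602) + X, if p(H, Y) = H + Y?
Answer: 158293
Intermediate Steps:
J = 87 (J = ⅔ + (⅓)*259 = ⅔ + 259/3 = 87)
X = -116 (X = 87 - 203 = -116)
(253011 - 94602) + X = (253011 - 94602) - 116 = 158409 - 116 = 158293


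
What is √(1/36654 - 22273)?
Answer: I*√29924125505814/36654 ≈ 149.24*I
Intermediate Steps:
√(1/36654 - 22273) = √(-816394541/36654) = I*√29924125505814/36654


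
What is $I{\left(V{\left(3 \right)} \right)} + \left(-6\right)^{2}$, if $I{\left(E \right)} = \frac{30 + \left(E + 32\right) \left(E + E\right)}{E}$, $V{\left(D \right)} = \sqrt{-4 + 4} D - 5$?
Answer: $84$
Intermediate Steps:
$V{\left(D \right)} = -5$ ($V{\left(D \right)} = \sqrt{0} D - 5 = 0 D - 5 = 0 - 5 = -5$)
$I{\left(E \right)} = \frac{30 + 2 E \left(32 + E\right)}{E}$ ($I{\left(E \right)} = \frac{30 + \left(32 + E\right) 2 E}{E} = \frac{30 + 2 E \left(32 + E\right)}{E}$)
$I{\left(V{\left(3 \right)} \right)} + \left(-6\right)^{2} = \left(64 + 2 \left(-5\right) + \frac{30}{-5}\right) + \left(-6\right)^{2} = \left(64 - 10 + 30 \left(- \frac{1}{5}\right)\right) + 36 = \left(64 - 10 - 6\right) + 36 = 48 + 36 = 84$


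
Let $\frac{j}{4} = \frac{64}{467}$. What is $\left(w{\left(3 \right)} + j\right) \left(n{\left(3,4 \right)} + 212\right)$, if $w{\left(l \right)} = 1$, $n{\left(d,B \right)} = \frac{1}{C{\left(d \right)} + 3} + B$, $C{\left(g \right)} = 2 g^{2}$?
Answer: $\frac{1093417}{3269} \approx 334.48$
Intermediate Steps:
$j = \frac{256}{467}$ ($j = 4 \cdot \frac{64}{467} = \frac{256}{467} \approx 0.54818$)
$n{\left(d,B \right)} = B + \frac{1}{3 + 2 d^{2}}$ ($n{\left(d,B \right)} = \frac{1}{2 d^{2} + 3} + B = \frac{1}{3 + 2 d^{2}} + B = B + \frac{1}{3 + 2 d^{2}}$)
$\left(w{\left(3 \right)} + j\right) \left(n{\left(3,4 \right)} + 212\right) = \left(1 + \frac{256}{467}\right) \left(\frac{1 + 3 \cdot 4 + 2 \cdot 4 \cdot 3^{2}}{3 + 2 \cdot 3^{2}} + 212\right) = \frac{723 \left(\frac{1 + 12 + 2 \cdot 4 \cdot 9}{3 + 2 \cdot 9} + 212\right)}{467} = \frac{723 \left(\frac{1 + 12 + 72}{3 + 18} + 212\right)}{467} = \frac{723 \left(\frac{1}{21} \cdot 85 + 212\right)}{467} = \frac{723 \left(\frac{85}{21} + 212\right)}{467} = \frac{723}{467} \cdot \frac{4537}{21} = \frac{1093417}{3269}$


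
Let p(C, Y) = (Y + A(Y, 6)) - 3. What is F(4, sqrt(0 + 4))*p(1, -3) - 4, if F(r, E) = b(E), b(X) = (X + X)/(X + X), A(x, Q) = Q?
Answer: -4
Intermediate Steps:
b(X) = 1 (b(X) = (2*X)/((2*X)) = (2*X)*(1/(2*X)) = 1)
F(r, E) = 1
p(C, Y) = 3 + Y (p(C, Y) = (Y + 6) - 3 = (6 + Y) - 3 = 3 + Y)
F(4, sqrt(0 + 4))*p(1, -3) - 4 = 1*(3 - 3) - 4 = 1*0 - 4 = 0 - 4 = -4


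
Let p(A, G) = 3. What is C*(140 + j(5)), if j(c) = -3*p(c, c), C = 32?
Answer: 4192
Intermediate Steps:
j(c) = -9 (j(c) = -3*3 = -9)
C*(140 + j(5)) = 32*(140 - 9) = 32*131 = 4192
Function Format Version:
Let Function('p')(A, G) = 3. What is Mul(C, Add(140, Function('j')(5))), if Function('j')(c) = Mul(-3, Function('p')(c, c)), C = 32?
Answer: 4192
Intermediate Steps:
Function('j')(c) = -9 (Function('j')(c) = Mul(-3, 3) = -9)
Mul(C, Add(140, Function('j')(5))) = Mul(32, Add(140, -9)) = Mul(32, 131) = 4192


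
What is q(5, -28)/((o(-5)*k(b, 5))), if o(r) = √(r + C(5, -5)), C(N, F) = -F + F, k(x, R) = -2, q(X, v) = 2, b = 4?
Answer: I*√5/5 ≈ 0.44721*I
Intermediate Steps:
C(N, F) = 0
o(r) = √r (o(r) = √(r + 0) = √r)
q(5, -28)/((o(-5)*k(b, 5))) = 2/((√(-5)*(-2))) = 2/(((I*√5)*(-2))) = 2/((-2*I*√5)) = 2*(I*√5/10) = I*√5/5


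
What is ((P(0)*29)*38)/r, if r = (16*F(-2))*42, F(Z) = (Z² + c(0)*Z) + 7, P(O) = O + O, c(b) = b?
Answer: 0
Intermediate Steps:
P(O) = 2*O
F(Z) = 7 + Z² (F(Z) = (Z² + 0*Z) + 7 = (Z² + 0) + 7 = Z² + 7 = 7 + Z²)
r = 7392 (r = (16*(7 + (-2)²))*42 = (16*(7 + 4))*42 = (16*11)*42 = 176*42 = 7392)
((P(0)*29)*38)/r = (((2*0)*29)*38)/7392 = ((0*29)*38)*(1/7392) = (0*38)*(1/7392) = 0*(1/7392) = 0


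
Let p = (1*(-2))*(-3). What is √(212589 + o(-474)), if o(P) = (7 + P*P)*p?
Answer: √1560687 ≈ 1249.3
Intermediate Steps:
p = 6 (p = -2*(-3) = 6)
o(P) = 42 + 6*P² (o(P) = (7 + P*P)*6 = (7 + P²)*6 = 42 + 6*P²)
√(212589 + o(-474)) = √(212589 + (42 + 6*(-474)²)) = √(212589 + (42 + 6*224676)) = √(212589 + (42 + 1348056)) = √(212589 + 1348098) = √1560687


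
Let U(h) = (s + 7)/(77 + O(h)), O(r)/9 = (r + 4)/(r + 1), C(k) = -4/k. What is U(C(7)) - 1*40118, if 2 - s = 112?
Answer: -5977685/149 ≈ -40119.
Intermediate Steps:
s = -110 (s = 2 - 1*112 = 2 - 112 = -110)
O(r) = 9*(4 + r)/(1 + r) (O(r) = 9*((r + 4)/(r + 1)) = 9*((4 + r)/(1 + r)) = 9*(4 + r)/(1 + r))
U(h) = -103/(77 + 9*(4 + h)/(1 + h)) (U(h) = (-110 + 7)/(77 + 9*(4 + h)/(1 + h)) = -103/(77 + 9*(4 + h)/(1 + h)))
U(C(7)) - 1*40118 = 103*(-1 - (-4)/7)/(113 + 86*(-4/7)) - 1*40118 = 103*(-1 - (-4)/7)/(113 + 86*(-4*⅐)) - 40118 = 103*(-1 - 1*(-4/7))/(113 + 86*(-4/7)) - 40118 = 103*(-1 + 4/7)/(113 - 344/7) - 40118 = 103*(-3/7)/(447/7) - 40118 = 103*(7/447)*(-3/7) - 40118 = -103/149 - 40118 = -5977685/149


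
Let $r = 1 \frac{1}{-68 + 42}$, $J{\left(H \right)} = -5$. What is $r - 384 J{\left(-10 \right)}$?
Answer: $\frac{49919}{26} \approx 1920.0$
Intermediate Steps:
$r = - \frac{1}{26}$ ($r = 1 \frac{1}{-26} = 1 \left(- \frac{1}{26}\right) = - \frac{1}{26} \approx -0.038462$)
$r - 384 J{\left(-10 \right)} = - \frac{1}{26} - -1920 = - \frac{1}{26} + 1920 = \frac{49919}{26}$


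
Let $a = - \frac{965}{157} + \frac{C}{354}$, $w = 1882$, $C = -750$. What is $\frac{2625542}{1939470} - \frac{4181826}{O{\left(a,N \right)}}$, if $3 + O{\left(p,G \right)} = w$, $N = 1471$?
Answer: $- \frac{4052796339401}{1822132065} \approx -2224.2$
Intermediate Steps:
$a = - \frac{76560}{9263}$ ($a = - \frac{965}{157} - \frac{750}{354} = \left(-965\right) \frac{1}{157} - \frac{125}{59} = - \frac{965}{157} - \frac{125}{59} = - \frac{76560}{9263} \approx -8.2651$)
$O{\left(p,G \right)} = 1879$ ($O{\left(p,G \right)} = -3 + 1882 = 1879$)
$\frac{2625542}{1939470} - \frac{4181826}{O{\left(a,N \right)}} = \frac{2625542}{1939470} - \frac{4181826}{1879} = 2625542 \cdot \frac{1}{1939470} - \frac{4181826}{1879} = \frac{1312771}{969735} - \frac{4181826}{1879} = - \frac{4052796339401}{1822132065}$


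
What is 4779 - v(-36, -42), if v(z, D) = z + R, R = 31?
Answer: 4784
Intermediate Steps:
v(z, D) = 31 + z (v(z, D) = z + 31 = 31 + z)
4779 - v(-36, -42) = 4779 - (31 - 36) = 4779 - 1*(-5) = 4779 + 5 = 4784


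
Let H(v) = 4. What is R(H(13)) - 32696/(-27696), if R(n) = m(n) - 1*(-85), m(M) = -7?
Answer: 274123/3462 ≈ 79.181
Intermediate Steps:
R(n) = 78 (R(n) = -7 - 1*(-85) = -7 + 85 = 78)
R(H(13)) - 32696/(-27696) = 78 - 32696/(-27696) = 78 - 32696*(-1/27696) = 78 + 4087/3462 = 274123/3462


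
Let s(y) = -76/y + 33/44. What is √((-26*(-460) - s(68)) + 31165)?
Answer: 5*√1994117/34 ≈ 207.67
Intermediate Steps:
s(y) = ¾ - 76/y (s(y) = -76/y + 33*(1/44) = -76/y + ¾ = ¾ - 76/y)
√((-26*(-460) - s(68)) + 31165) = √((-26*(-460) - (¾ - 76/68)) + 31165) = √((11960 - (¾ - 76*1/68)) + 31165) = √((11960 - (¾ - 19/17)) + 31165) = √((11960 - 1*(-25/68)) + 31165) = √((11960 + 25/68) + 31165) = √(813305/68 + 31165) = √(2932525/68) = 5*√1994117/34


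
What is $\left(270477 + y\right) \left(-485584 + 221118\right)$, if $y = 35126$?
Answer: $-80821602998$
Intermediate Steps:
$\left(270477 + y\right) \left(-485584 + 221118\right) = \left(270477 + 35126\right) \left(-485584 + 221118\right) = 305603 \left(-264466\right) = -80821602998$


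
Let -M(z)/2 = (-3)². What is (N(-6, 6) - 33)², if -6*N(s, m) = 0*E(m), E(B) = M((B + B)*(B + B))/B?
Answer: 1089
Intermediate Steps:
M(z) = -18 (M(z) = -2*(-3)² = -2*9 = -18)
E(B) = -18/B
N(s, m) = 0 (N(s, m) = -0*(-18/m) = -⅙*0 = 0)
(N(-6, 6) - 33)² = (0 - 33)² = (-33)² = 1089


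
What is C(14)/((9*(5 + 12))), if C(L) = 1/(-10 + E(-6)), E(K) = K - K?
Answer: -1/1530 ≈ -0.00065359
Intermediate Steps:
E(K) = 0
C(L) = -1/10 (C(L) = 1/(-10 + 0) = 1/(-10) = -1/10)
C(14)/((9*(5 + 12))) = -1/(9*(5 + 12))/10 = -1/(10*(9*17)) = -1/10/153 = -1/10*1/153 = -1/1530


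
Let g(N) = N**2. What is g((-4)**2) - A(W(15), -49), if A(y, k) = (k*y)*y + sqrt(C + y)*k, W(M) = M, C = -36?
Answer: 11281 + 49*I*sqrt(21) ≈ 11281.0 + 224.55*I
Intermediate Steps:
A(y, k) = k*y**2 + k*sqrt(-36 + y) (A(y, k) = (k*y)*y + sqrt(-36 + y)*k = k*y**2 + k*sqrt(-36 + y))
g((-4)**2) - A(W(15), -49) = ((-4)**2)**2 - (-49)*(15**2 + sqrt(-36 + 15)) = 16**2 - (-49)*(225 + sqrt(-21)) = 256 - (-49)*(225 + I*sqrt(21)) = 256 - (-11025 - 49*I*sqrt(21)) = 256 + (11025 + 49*I*sqrt(21)) = 11281 + 49*I*sqrt(21)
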